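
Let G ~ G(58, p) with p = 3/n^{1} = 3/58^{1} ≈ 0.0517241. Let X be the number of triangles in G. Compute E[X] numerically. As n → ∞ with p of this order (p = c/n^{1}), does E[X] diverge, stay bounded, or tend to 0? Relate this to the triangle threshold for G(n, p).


Number of potential triangles: C(58, 3) = 30856.
Each occurs with probability p³ ≈ (0.0517241)³ ≈ 1.38382057e-04.
By linearity: E[X] = C(58, 3)·p³ ≈ 30856 · 1.38382057e-04 ≈ 4.269917.
Here α = 1, so p = 3/n is exactly at the triangle threshold p ~ 1/n. Asymptotically E[X] → c³/6 = 3³/6 = 9/2 ≈ 4.500000, a bounded constant. In this regime the triangle count is asymptotically Poisson(c³/6).

E[X] ≈ 4.269917; in regime p = Θ(1/n^{1}) E[X] stays bounded (at the triangle threshold p ~ 1/n).


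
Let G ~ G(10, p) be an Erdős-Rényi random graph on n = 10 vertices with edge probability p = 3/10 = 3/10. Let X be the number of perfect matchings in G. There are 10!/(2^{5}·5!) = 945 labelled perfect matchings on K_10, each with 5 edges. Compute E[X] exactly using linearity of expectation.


K_10 has 10!/(2^{5}·5!) = 945 labelled perfect matchings.
For each such perfect matching H, let X_H = 1 if all 5 edges of H are present in G. Then P[X_H = 1] = p^{5} = (3/10)^{5} = 243/100000.
By linearity: E[X] = Σ_H E[X_H] = 945 · p^{5} = 945 · 243/100000 = 45927/20000.
Numerically: E[X] ≈ 2.3.

E[X] = 945 · (3/10)^{5} = 45927/20000 ≈ 2.3.


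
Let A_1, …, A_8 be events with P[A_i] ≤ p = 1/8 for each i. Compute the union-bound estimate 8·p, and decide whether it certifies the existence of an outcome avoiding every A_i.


Union bound: P[∪_{i=1}^{8} A_i] ≤ Σ_i P[A_i] ≤ 8·p = 8·(1/8) = 1.
Numerically: 1 ≈ 1.000.
Is 1 < 1? NO.
Since the bound 1 is ≥ 1, the union bound is uninformative here; it does NOT by itself certify existence.

8·p = 1 ≈ 1.000; existence NOT certified by the union bound.


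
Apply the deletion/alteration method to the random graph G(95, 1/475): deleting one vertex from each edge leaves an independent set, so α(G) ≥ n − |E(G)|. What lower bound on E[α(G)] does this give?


E[|E(G)|] = C(95, 2)·p = 4465 · (1/475) = 47/5.
E[α(G)] ≥ n − E[|E(G)|] = 95 − 47/5 = 428/5.
Numerically: ≈ 85.60000.
(This is only a lower bound; the true E[α(G)] may be larger.)

E[α(G)] ≥ 428/5 ≈ 85.60000.


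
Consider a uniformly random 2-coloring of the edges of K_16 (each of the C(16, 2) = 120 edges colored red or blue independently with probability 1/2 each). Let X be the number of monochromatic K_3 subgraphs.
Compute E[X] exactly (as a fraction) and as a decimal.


Let X = Σ_S X_S over the C(16, 3) = 560 subsets S of size 3, where X_S = 1 if the K_3 on S is monochromatic.
For a fixed S, the K_3 on S has C(3, 2) = 3 edges. P[all 3 edges red] = (1/2)^3, and likewise for blue, so P[monochromatic] = 2·(1/2)^3 = 2^{1 − 3} = 1/4.
Summing: E[X] = C(16, 3) · 2^{1 − 3} = 560 · 1/4 = 140.
Numerically: E[X] ≈ 140.00000.

E[X] = C(16,3)·2^(1−C(3,2)) = 140 ≈ 140.00000.


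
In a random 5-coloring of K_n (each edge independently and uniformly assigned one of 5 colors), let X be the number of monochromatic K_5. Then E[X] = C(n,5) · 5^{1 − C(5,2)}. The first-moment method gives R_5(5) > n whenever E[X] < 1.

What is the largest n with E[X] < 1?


We need C(n, 5) · 5^{1 − 10} < 1, i.e. C(n, 5) < 5^{10 − 1} = 1953125.
Check values of n near the boundary:
  n = 44: C(44, 5) = 1086008; 1086008 < 1953125? YES
  n = 45: C(45, 5) = 1221759; 1221759 < 1953125? YES
  n = 46: C(46, 5) = 1370754; 1370754 < 1953125? YES
  n = 47: C(47, 5) = 1533939; 1533939 < 1953125? YES
  n = 48: C(48, 5) = 1712304; 1712304 < 1953125? YES
  n = 49: C(49, 5) = 1906884; 1906884 < 1953125? YES
  n = 50: C(50, 5) = 2118760; 2118760 < 1953125? NO
  n = 51: C(51, 5) = 2349060; 2349060 < 1953125? NO
The largest n with C(n, 5) < 1953125 is n = 49 (where E[X] = 1906884/1953125 ≈ 0.976325). Hence R_5(5) > 49, i.e. R_5(5) ≥ 50.

Largest n = 49; hence R_5(5) > 49.


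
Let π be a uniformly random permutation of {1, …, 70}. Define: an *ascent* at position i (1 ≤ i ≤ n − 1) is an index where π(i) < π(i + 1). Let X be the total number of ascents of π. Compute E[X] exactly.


Write X = Σ X_I over i = 1, …, 69, with X_I the indicator of one ascent.
There are 69 indicators.
For each fixed i, the pair (π(i), π(i+1)) is a uniformly random ordered pair of distinct values from {1, …, 70}; by symmetry P[π(i) < π(i+1)] = 1/2.
By linearity: E[X] = 69 · (1/2) = (70 − 1) · (1/2) = 69/2 ≈ 34.500000.

E[X] = 69/2 = 34.500000.


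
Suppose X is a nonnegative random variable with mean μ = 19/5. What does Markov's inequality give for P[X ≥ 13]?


μ = E[X] = 19/5, a = 13.
Markov: P[X ≥ 13] ≤ μ/a = (19/5)/13 = 19/65.
Numerically: ≈ 0.29231.
(Since a = 13 > μ = 3.80000, the bound 19/65 is < 1 and informative.)

P[X ≥ 13] ≤ 19/65 ≈ 0.29231.


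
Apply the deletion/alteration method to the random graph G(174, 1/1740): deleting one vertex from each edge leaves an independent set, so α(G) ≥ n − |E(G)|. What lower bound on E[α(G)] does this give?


E[|E(G)|] = C(174, 2)·p = 15051 · (1/1740) = 173/20.
E[α(G)] ≥ n − E[|E(G)|] = 174 − 173/20 = 3307/20.
Numerically: ≈ 165.350.
(This is only a lower bound; the true E[α(G)] may be larger.)

E[α(G)] ≥ 3307/20 ≈ 165.350.


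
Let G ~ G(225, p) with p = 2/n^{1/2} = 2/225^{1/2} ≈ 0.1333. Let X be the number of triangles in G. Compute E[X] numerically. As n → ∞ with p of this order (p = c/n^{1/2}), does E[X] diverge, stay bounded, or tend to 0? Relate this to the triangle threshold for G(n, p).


Number of potential triangles: C(225, 3) = 1873200.
Each occurs with probability p³ ≈ (0.1333)³ ≈ 2.370370e-03.
By linearity: E[X] = C(225, 3)·p³ ≈ 1873200 · 2.370370e-03 ≈ 4440.1778.
Since α = 1/2 < 1, p = c/n^{1/2} ≫ 1/n is above the triangle threshold p ~ 1/n. Asymptotically E[X] ~ (c³/6)·n^{3(1−α)} = (2³/6)·n^{1.5} → ∞; triangles are abundant w.h.p.

E[X] ≈ 4440.1778; in regime p = Θ(1/n^{1/2}) E[X] diverges (above the triangle threshold p ~ 1/n).


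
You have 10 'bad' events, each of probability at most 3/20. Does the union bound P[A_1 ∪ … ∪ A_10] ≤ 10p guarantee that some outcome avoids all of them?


Union bound: P[∪_{i=1}^{10} A_i] ≤ Σ_i P[A_i] ≤ 10·p = 10·(3/20) = 3/2.
Numerically: 3/2 ≈ 1.5000.
Is 3/2 < 1? NO.
Since the bound 3/2 is ≥ 1, the union bound is uninformative here; it does NOT by itself certify existence.

10·p = 3/2 ≈ 1.5000; existence NOT certified by the union bound.


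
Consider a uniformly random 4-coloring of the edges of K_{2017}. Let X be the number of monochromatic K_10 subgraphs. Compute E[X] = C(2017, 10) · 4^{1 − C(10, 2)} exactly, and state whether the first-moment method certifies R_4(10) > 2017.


E[X] = C(2017, 10) · 4^{1 − 45} = 300324964434452596180990448 · 4^{−44} = 300324964434452596180990448/309485009821345068724781056.
As a reduced fraction: E[X] = 18770310277153287261311903/19342813113834066795298816 ≈ 0.9704023.
Is E[X] < 1? YES.
Since E[X] < 1, there exists a 4-coloring of K_{2017} with no monochromatic K_10; hence R_4(10) > 2017.

E[X] = 18770310277153287261311903/19342813113834066795298816 ≈ 0.9704023; E[X] < 1, so R_4(10) > 2017.


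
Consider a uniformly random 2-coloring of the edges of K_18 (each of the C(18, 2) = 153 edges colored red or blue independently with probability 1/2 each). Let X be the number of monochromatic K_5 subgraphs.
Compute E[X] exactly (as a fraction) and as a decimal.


Let X = Σ_S X_S over the C(18, 5) = 8568 subsets S of size 5, where X_S = 1 if the K_5 on S is monochromatic.
For a fixed S, the K_5 on S has C(5, 2) = 10 edges. P[all 10 edges red] = (1/2)^10, and likewise for blue, so P[monochromatic] = 2·(1/2)^10 = 2^{1 − 10} = 1/512.
Summing: E[X] = C(18, 5) · 2^{1 − 10} = 8568 · 1/512 = 1071/64.
Numerically: E[X] ≈ 16.7344.

E[X] = C(18,5)·2^(1−C(5,2)) = 1071/64 ≈ 16.7344.


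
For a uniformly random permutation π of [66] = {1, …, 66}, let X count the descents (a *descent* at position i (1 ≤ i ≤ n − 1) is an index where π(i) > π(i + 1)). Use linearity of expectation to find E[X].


Write X = Σ X_I over i = 1, …, 65, with X_I the indicator of one descent.
There are 65 indicators.
For each fixed i, the pair (π(i), π(i+1)) is a uniformly random ordered pair of distinct values from {1, …, 66}; by symmetry P[π(i) > π(i+1)] = 1/2.
By linearity: E[X] = 65 · (1/2) = (66 − 1) · (1/2) = 65/2 ≈ 32.500000.

E[X] = 65/2 = 32.500000.


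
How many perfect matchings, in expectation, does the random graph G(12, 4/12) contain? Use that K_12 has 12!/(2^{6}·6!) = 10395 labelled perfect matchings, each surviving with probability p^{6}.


K_12 has 12!/(2^{6}·6!) = 10395 labelled perfect matchings.
For each such perfect matching H, let X_H = 1 if all 6 edges of H are present in G. Then P[X_H = 1] = p^{6} = (1/3)^{6} = 1/729.
By linearity of expectation: E[X] = Σ_H E[X_H] = 10395 · p^{6} = 10395 · 1/729 = 385/27.
Numerically: E[X] ≈ 14.259.

E[X] = 10395 · (1/3)^{6} = 385/27 ≈ 14.259.


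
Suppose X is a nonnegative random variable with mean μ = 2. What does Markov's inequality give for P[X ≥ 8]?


μ = E[X] = 2, a = 8.
Markov: P[X ≥ 8] ≤ μ/a = (2)/8 = 1/4.
Numerically: ≈ 0.250000.
(Since a = 8 > μ = 2.000000, the bound 1/4 is < 1 and informative.)

P[X ≥ 8] ≤ 1/4 ≈ 0.250000.


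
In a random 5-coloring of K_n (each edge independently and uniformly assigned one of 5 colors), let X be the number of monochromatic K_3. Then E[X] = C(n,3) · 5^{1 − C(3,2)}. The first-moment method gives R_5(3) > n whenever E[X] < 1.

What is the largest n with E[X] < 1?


We need C(n, 3) · 5^{1 − 3} < 1, i.e. C(n, 3) < 5^{3 − 1} = 25.
Check values of n near the boundary:
  n = 3: C(3, 3) = 1; 1 < 25? YES
  n = 4: C(4, 3) = 4; 4 < 25? YES
  n = 5: C(5, 3) = 10; 10 < 25? YES
  n = 6: C(6, 3) = 20; 20 < 25? YES
  n = 7: C(7, 3) = 35; 35 < 25? NO
The largest n with C(n, 3) < 25 is n = 6 (where E[X] = 4/5 ≈ 0.8000). Hence R_5(3) > 6, i.e. R_5(3) ≥ 7.

Largest n = 6; hence R_5(3) > 6.


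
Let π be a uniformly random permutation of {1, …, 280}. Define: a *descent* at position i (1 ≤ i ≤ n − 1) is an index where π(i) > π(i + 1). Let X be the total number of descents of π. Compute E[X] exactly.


Write X = Σ X_I over i = 1, …, 279, with X_I the indicator of one descent.
There are 279 indicators.
For each fixed i, the pair (π(i), π(i+1)) is a uniformly random ordered pair of distinct values from {1, …, 280}; by symmetry P[π(i) > π(i+1)] = 1/2.
By linearity: E[X] = 279 · (1/2) = (280 − 1) · (1/2) = 279/2 ≈ 139.500000.

E[X] = 279/2 = 139.500000.


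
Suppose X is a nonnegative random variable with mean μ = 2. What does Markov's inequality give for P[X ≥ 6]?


μ = E[X] = 2, a = 6.
Markov: P[X ≥ 6] ≤ μ/a = (2)/6 = 1/3.
Numerically: ≈ 0.3333.
(Since a = 6 > μ = 2.0000, the bound 1/3 is < 1 and informative.)

P[X ≥ 6] ≤ 1/3 ≈ 0.3333.


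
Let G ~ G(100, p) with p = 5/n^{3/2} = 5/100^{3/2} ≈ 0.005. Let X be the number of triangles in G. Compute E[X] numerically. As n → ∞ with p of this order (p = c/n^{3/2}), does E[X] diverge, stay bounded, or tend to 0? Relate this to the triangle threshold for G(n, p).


Number of potential triangles: C(100, 3) = 161700.
Each occurs with probability p³ ≈ (0.005)³ ≈ 1.25000e-07.
By linearity: E[X] = C(100, 3)·p³ ≈ 161700 · 1.25000e-07 ≈ 0.020.
Since α = 3/2 > 1, p = c/n^{3/2} = o(1/n) is below the triangle threshold p ~ 1/n. Asymptotically E[X] ~ (c³/6)·n^{3(1−α)} = (5³/6)·n^{-1.5} → 0, so by Markov's inequality G has no triangles w.h.p.

E[X] ≈ 0.020; in regime p = Θ(1/n^{3/2}) E[X] tends to 0 (below the triangle threshold p ~ 1/n).


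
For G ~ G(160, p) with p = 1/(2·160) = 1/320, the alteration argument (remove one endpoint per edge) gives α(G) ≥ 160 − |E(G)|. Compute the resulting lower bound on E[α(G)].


E[|E(G)|] = C(160, 2)·p = 12720 · (1/320) = 159/4.
E[α(G)] ≥ n − E[|E(G)|] = 160 − 159/4 = 481/4.
Numerically: ≈ 120.250.
(This is only a lower bound; the true E[α(G)] may be larger.)

E[α(G)] ≥ 481/4 ≈ 120.250.


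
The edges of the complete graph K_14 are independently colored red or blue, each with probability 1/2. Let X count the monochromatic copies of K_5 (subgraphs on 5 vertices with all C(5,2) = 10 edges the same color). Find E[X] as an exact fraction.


Let X = Σ_S X_S over the C(14, 5) = 2002 subsets S of size 5, where X_S = 1 if the K_5 on S is monochromatic.
For a fixed S, the K_5 on S has C(5, 2) = 10 edges. P[all 10 edges red] = (1/2)^10, and likewise for blue, so P[monochromatic] = 2·(1/2)^10 = 2^{1 − 10} = 1/512.
By linearity of expectation: E[X] = C(14, 5) · 2^{1 − 10} = 2002 · 1/512 = 1001/256.
Numerically: E[X] ≈ 3.910156.

E[X] = C(14,5)·2^(1−C(5,2)) = 1001/256 ≈ 3.910156.


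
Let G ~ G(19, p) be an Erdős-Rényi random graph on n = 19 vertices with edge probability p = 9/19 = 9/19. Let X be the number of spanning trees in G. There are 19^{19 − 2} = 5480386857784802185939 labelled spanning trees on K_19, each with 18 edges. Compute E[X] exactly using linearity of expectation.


K_19 has 19^{19 − 2} = 5480386857784802185939 labelled spanning trees.
For each such spanning tree H, let X_H = 1 if all 18 edges of H are present in G. Then P[X_H = 1] = p^{18} = (9/19)^{18} = 150094635296999121/104127350297911241532841.
Summing the indicators: E[X] = Σ_H E[X_H] = 5480386857784802185939 · p^{18} = 5480386857784802185939 · 150094635296999121/104127350297911241532841 = 150094635296999121/19.
Numerically: E[X] ≈ 7.9e+15.

E[X] = 5480386857784802185939 · (9/19)^{18} = 150094635296999121/19 ≈ 7.9e+15.


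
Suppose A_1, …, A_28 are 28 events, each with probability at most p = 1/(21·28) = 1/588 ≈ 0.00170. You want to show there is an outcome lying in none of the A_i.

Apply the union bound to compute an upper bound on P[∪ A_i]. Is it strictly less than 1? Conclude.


Union bound: P[∪_{i=1}^{28} A_i] ≤ Σ_i P[A_i] ≤ 28·p = 28·(1/588) = 1/21.
Numerically: 1/21 ≈ 0.04762.
Is 1/21 < 1? YES.
Since P[∪ A_i] ≤ 1/21 < 1, the complement has P[∩ A_i^c] ≥ 1 − 1/21 = 20/21 > 0, so some outcome avoids every A_i.

28·p = 1/21 ≈ 0.04762; existence CERTIFIED by the union bound.


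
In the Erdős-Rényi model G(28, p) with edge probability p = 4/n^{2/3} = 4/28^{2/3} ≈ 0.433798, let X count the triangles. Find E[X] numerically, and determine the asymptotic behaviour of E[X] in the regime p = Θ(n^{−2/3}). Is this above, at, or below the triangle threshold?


Number of potential triangles: C(28, 3) = 3276.
Each occurs with probability p³ ≈ (0.433798)³ ≈ 8.16326531e-02.
By linearity: E[X] = C(28, 3)·p³ ≈ 3276 · 8.16326531e-02 ≈ 267.428571.
Since α = 2/3 < 1, p = c/n^{2/3} ≫ 1/n is above the triangle threshold p ~ 1/n. Asymptotically E[X] ~ (c³/6)·n^{3(1−α)} = (4³/6)·n^{1} → ∞; triangles are abundant w.h.p.

E[X] ≈ 267.428571; in regime p = Θ(1/n^{2/3}) E[X] diverges (above the triangle threshold p ~ 1/n).


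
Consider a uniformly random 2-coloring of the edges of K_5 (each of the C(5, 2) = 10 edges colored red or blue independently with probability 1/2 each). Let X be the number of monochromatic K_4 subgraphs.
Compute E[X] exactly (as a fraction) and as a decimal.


Let X = Σ_S X_S over the C(5, 4) = 5 subsets S of size 4, where X_S = 1 if the K_4 on S is monochromatic.
For a fixed S, the K_4 on S has C(4, 2) = 6 edges. P[all 6 edges red] = (1/2)^6, and likewise for blue, so P[monochromatic] = 2·(1/2)^6 = 2^{1 − 6} = 1/32.
Summing: E[X] = C(5, 4) · 2^{1 − 6} = 5 · 1/32 = 5/32.
Numerically: E[X] ≈ 0.15625.

E[X] = C(5,4)·2^(1−C(4,2)) = 5/32 ≈ 0.15625.


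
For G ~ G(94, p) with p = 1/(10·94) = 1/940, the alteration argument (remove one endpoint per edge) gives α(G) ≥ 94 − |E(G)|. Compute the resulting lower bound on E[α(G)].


E[|E(G)|] = C(94, 2)·p = 4371 · (1/940) = 93/20.
E[α(G)] ≥ n − E[|E(G)|] = 94 − 93/20 = 1787/20.
Numerically: ≈ 89.3500.
(This is only a lower bound; the true E[α(G)] may be larger.)

E[α(G)] ≥ 1787/20 ≈ 89.3500.


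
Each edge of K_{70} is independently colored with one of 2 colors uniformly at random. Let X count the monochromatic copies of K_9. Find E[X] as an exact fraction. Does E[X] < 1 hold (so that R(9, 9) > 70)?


E[X] = C(70, 9) · 2^{1 − 36} = 65033528560 · 2^{−35} = 65033528560/34359738368.
As a reduced fraction: E[X] = 4064595535/2147483648 ≈ 1.893.
Is E[X] < 1? NO.
Since E[X] ≥ 1, the first-moment bound is inconclusive at n = 70; it does NOT by itself certify R(9, 9) > 70.

E[X] = 4064595535/2147483648 ≈ 1.893; E[X] ≥ 1; first-moment method inconclusive here.


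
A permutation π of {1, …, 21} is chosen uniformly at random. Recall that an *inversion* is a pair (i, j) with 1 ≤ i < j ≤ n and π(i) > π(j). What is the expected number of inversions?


Write X = Σ X_I over the C(21, 2) = 210 pairs i < j, with X_I the indicator of one inversion.
There are 210 indicators.
For each fixed pair i < j, the values π(i) and π(j) are two distinct elements of {1, …, 21} in uniformly random order; by symmetry P[π(i) > π(j)] = 1/2.
By linearity: E[X] = 210 · (1/2) = C(21, 2) · (1/2) = 210/2 = 105 ≈ 105.0000.

E[X] = 105 = 105.0000.


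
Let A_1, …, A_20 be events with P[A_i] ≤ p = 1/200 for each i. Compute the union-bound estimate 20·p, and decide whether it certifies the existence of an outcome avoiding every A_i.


Union bound: P[∪_{i=1}^{20} A_i] ≤ Σ_i P[A_i] ≤ 20·p = 20·(1/200) = 1/10.
Numerically: 1/10 ≈ 0.100000.
Is 1/10 < 1? YES.
Since P[∪ A_i] ≤ 1/10 < 1, the complement has P[∩ A_i^c] ≥ 1 − 1/10 = 9/10 > 0, so some outcome avoids every A_i.

20·p = 1/10 ≈ 0.100000; existence CERTIFIED by the union bound.


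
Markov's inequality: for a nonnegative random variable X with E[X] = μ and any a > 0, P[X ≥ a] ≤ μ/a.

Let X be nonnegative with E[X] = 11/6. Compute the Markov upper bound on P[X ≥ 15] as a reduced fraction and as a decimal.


μ = E[X] = 11/6, a = 15.
Markov: P[X ≥ 15] ≤ μ/a = (11/6)/15 = 11/90.
Numerically: ≈ 0.122.
(Since a = 15 > μ = 1.833, the bound 11/90 is < 1 and informative.)

P[X ≥ 15] ≤ 11/90 ≈ 0.122.


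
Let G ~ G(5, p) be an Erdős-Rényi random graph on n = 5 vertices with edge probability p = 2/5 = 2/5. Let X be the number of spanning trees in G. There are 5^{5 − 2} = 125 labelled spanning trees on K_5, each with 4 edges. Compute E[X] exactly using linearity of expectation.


K_5 has 5^{5 − 2} = 125 labelled spanning trees.
For each such spanning tree H, let X_H = 1 if all 4 edges of H are present in G. Then P[X_H = 1] = p^{4} = (2/5)^{4} = 16/625.
By linearity of expectation: E[X] = Σ_H E[X_H] = 125 · p^{4} = 125 · 16/625 = 16/5.
Numerically: E[X] ≈ 3.2.

E[X] = 125 · (2/5)^{4} = 16/5 ≈ 3.2.


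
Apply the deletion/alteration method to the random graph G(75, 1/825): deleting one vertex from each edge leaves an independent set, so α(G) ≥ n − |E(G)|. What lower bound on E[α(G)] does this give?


E[|E(G)|] = C(75, 2)·p = 2775 · (1/825) = 37/11.
E[α(G)] ≥ n − E[|E(G)|] = 75 − 37/11 = 788/11.
Numerically: ≈ 71.636364.
(This is only a lower bound; the true E[α(G)] may be larger.)

E[α(G)] ≥ 788/11 ≈ 71.636364.


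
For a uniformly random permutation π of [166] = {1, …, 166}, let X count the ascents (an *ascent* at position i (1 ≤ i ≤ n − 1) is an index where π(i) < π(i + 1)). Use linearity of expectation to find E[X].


Write X = Σ X_I over i = 1, …, 165, with X_I the indicator of one ascent.
There are 165 indicators.
For each fixed i, the pair (π(i), π(i+1)) is a uniformly random ordered pair of distinct values from {1, …, 166}; by symmetry P[π(i) < π(i+1)] = 1/2.
By linearity: E[X] = 165 · (1/2) = (166 − 1) · (1/2) = 165/2 ≈ 82.500.

E[X] = 165/2 = 82.500.


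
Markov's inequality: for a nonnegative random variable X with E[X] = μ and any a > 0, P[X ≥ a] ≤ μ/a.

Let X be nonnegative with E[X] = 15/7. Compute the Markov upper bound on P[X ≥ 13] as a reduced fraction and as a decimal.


μ = E[X] = 15/7, a = 13.
Markov: P[X ≥ 13] ≤ μ/a = (15/7)/13 = 15/91.
Numerically: ≈ 0.16484.
(Since a = 13 > μ = 2.14286, the bound 15/91 is < 1 and informative.)

P[X ≥ 13] ≤ 15/91 ≈ 0.16484.


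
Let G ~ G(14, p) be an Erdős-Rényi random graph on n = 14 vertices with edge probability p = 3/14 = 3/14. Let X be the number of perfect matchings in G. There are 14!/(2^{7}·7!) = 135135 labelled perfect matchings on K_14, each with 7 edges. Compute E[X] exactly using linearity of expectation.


K_14 has 14!/(2^{7}·7!) = 135135 labelled perfect matchings.
For each such perfect matching H, let X_H = 1 if all 7 edges of H are present in G. Then P[X_H = 1] = p^{7} = (3/14)^{7} = 2187/105413504.
By linearity of expectation: E[X] = Σ_H E[X_H] = 135135 · p^{7} = 135135 · 2187/105413504 = 42220035/15059072.
Numerically: E[X] ≈ 2.8036.

E[X] = 135135 · (3/14)^{7} = 42220035/15059072 ≈ 2.8036.


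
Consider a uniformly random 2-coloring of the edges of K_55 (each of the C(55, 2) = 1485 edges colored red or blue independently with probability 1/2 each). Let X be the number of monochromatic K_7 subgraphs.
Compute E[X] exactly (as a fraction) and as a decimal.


Let X = Σ_S X_S over the C(55, 7) = 202927725 subsets S of size 7, where X_S = 1 if the K_7 on S is monochromatic.
For a fixed S, the K_7 on S has C(7, 2) = 21 edges. P[all 21 edges red] = (1/2)^21, and likewise for blue, so P[monochromatic] = 2·(1/2)^21 = 2^{1 − 21} = 1/1048576.
By linearity of expectation: E[X] = C(55, 7) · 2^{1 − 21} = 202927725 · 1/1048576 = 202927725/1048576.
Numerically: E[X] ≈ 193.526959.

E[X] = C(55,7)·2^(1−C(7,2)) = 202927725/1048576 ≈ 193.526959.


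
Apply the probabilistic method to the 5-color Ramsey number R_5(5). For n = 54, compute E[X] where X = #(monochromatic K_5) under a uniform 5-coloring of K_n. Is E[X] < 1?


E[X] = C(54, 5) · 5^{1 − 10} = 3162510 · 5^{−9} = 3162510/1953125.
As a reduced fraction: E[X] = 632502/390625 ≈ 1.6192051.
Is E[X] < 1? NO.
Since E[X] ≥ 1, the first-moment bound is inconclusive at n = 54; it does NOT by itself certify R_5(5) > 54.

E[X] = 632502/390625 ≈ 1.6192051; E[X] ≥ 1; first-moment method inconclusive here.


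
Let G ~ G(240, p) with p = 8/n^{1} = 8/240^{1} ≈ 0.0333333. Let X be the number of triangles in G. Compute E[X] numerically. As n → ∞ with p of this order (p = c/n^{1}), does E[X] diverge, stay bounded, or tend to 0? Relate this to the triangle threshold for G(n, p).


Number of potential triangles: C(240, 3) = 2275280.
Each occurs with probability p³ ≈ (0.0333333)³ ≈ 3.70370370e-05.
By linearity: E[X] = C(240, 3)·p³ ≈ 2275280 · 3.70370370e-05 ≈ 84.269630.
Here α = 1, so p = 8/n is exactly at the triangle threshold p ~ 1/n. Asymptotically E[X] → c³/6 = 8³/6 = 256/3 ≈ 85.333333, a bounded constant. In this regime the triangle count is asymptotically Poisson(c³/6).

E[X] ≈ 84.269630; in regime p = Θ(1/n^{1}) E[X] stays bounded (at the triangle threshold p ~ 1/n).


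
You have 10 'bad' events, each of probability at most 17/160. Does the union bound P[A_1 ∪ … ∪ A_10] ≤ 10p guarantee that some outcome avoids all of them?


Union bound: P[∪_{i=1}^{10} A_i] ≤ Σ_i P[A_i] ≤ 10·p = 10·(17/160) = 17/16.
Numerically: 17/16 ≈ 1.062500.
Is 17/16 < 1? NO.
Since the bound 17/16 is ≥ 1, the union bound is uninformative here; it does NOT by itself certify existence.

10·p = 17/16 ≈ 1.062500; existence NOT certified by the union bound.


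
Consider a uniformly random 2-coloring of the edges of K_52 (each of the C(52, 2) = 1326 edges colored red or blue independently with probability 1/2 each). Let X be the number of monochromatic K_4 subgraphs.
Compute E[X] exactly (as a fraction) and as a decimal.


Let X = Σ_S X_S over the C(52, 4) = 270725 subsets S of size 4, where X_S = 1 if the K_4 on S is monochromatic.
For a fixed S, the K_4 on S has C(4, 2) = 6 edges. P[all 6 edges red] = (1/2)^6, and likewise for blue, so P[monochromatic] = 2·(1/2)^6 = 2^{1 − 6} = 1/32.
By linearity of expectation: E[X] = C(52, 4) · 2^{1 − 6} = 270725 · 1/32 = 270725/32.
Numerically: E[X] ≈ 8460.15625.

E[X] = C(52,4)·2^(1−C(4,2)) = 270725/32 ≈ 8460.15625.


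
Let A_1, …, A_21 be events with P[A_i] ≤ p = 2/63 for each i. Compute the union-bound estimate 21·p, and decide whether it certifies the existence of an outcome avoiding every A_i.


Union bound: P[∪_{i=1}^{21} A_i] ≤ Σ_i P[A_i] ≤ 21·p = 21·(2/63) = 2/3.
Numerically: 2/3 ≈ 0.6666667.
Is 2/3 < 1? YES.
Since P[∪ A_i] ≤ 2/3 < 1, the complement has P[∩ A_i^c] ≥ 1 − 2/3 = 1/3 > 0, so some outcome avoids every A_i.

21·p = 2/3 ≈ 0.6666667; existence CERTIFIED by the union bound.


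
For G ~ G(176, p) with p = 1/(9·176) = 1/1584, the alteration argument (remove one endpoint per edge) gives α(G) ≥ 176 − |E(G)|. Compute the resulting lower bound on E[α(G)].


E[|E(G)|] = C(176, 2)·p = 15400 · (1/1584) = 175/18.
E[α(G)] ≥ n − E[|E(G)|] = 176 − 175/18 = 2993/18.
Numerically: ≈ 166.278.
(This is only a lower bound; the true E[α(G)] may be larger.)

E[α(G)] ≥ 2993/18 ≈ 166.278.


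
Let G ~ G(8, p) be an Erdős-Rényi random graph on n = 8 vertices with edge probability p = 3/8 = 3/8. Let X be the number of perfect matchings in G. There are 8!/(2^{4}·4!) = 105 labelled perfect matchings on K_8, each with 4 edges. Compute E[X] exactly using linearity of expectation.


K_8 has 8!/(2^{4}·4!) = 105 labelled perfect matchings.
For each such perfect matching H, let X_H = 1 if all 4 edges of H are present in G. Then P[X_H = 1] = p^{4} = (3/8)^{4} = 81/4096.
By linearity: E[X] = Σ_H E[X_H] = 105 · p^{4} = 105 · 81/4096 = 8505/4096.
Numerically: E[X] ≈ 2.07642.

E[X] = 105 · (3/8)^{4} = 8505/4096 ≈ 2.07642.


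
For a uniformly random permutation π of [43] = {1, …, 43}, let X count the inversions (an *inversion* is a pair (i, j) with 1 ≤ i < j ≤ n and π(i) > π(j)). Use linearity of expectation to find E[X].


Write X = Σ X_I over the C(43, 2) = 903 pairs i < j, with X_I the indicator of one inversion.
There are 903 indicators.
For each fixed pair i < j, the values π(i) and π(j) are two distinct elements of {1, …, 43} in uniformly random order; by symmetry P[π(i) > π(j)] = 1/2.
By linearity: E[X] = 903 · (1/2) = C(43, 2) · (1/2) = 903/2 = 903/2 ≈ 451.50000.

E[X] = 903/2 = 451.50000.


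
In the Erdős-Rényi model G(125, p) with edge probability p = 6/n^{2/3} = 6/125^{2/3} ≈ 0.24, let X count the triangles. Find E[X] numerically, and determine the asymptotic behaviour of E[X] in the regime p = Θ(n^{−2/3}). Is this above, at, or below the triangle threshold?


Number of potential triangles: C(125, 3) = 317750.
Each occurs with probability p³ ≈ (0.24)³ ≈ 1.3824000e-02.
By linearity: E[X] = C(125, 3)·p³ ≈ 317750 · 1.3824000e-02 ≈ 4392.57600.
Since α = 2/3 < 1, p = c/n^{2/3} ≫ 1/n is above the triangle threshold p ~ 1/n. Asymptotically E[X] ~ (c³/6)·n^{3(1−α)} = (6³/6)·n^{1} → ∞; triangles are abundant w.h.p.

E[X] ≈ 4392.57600; in regime p = Θ(1/n^{2/3}) E[X] diverges (above the triangle threshold p ~ 1/n).


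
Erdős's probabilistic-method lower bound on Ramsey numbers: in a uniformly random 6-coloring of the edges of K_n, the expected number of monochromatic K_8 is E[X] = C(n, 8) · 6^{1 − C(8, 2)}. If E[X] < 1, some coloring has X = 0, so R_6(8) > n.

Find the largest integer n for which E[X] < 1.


We need C(n, 8) · 6^{1 − 28} < 1, i.e. C(n, 8) < 6^{28 − 1} = 1023490369077469249536.
Check values of n near the boundary:
  n = 1594: C(1594, 8) = 1015652773590544255167; 1015652773590544255167 < 1023490369077469249536? YES
  n = 1595: C(1595, 8) = 1020772636343363633895; 1020772636343363633895 < 1023490369077469249536? YES
  n = 1596: C(1596, 8) = 1025915067760710553965; 1025915067760710553965 < 1023490369077469249536? NO
  n = 1597: C(1597, 8) = 1031080153060953275445; 1031080153060953275445 < 1023490369077469249536? NO
The largest n with C(n, 8) < 1023490369077469249536 is n = 1595 (where E[X] = 113419181815929292655/113721152119718805504 ≈ 0.9973). Hence R_6(8) > 1595, i.e. R_6(8) ≥ 1596.

Largest n = 1595; hence R_6(8) > 1595.


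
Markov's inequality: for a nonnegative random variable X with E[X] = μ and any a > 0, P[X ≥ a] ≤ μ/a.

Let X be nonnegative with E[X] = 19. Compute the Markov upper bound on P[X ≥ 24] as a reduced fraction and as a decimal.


μ = E[X] = 19, a = 24.
Markov: P[X ≥ 24] ≤ μ/a = (19)/24 = 19/24.
Numerically: ≈ 0.79167.
(Since a = 24 > μ = 19.00000, the bound 19/24 is < 1 and informative.)

P[X ≥ 24] ≤ 19/24 ≈ 0.79167.


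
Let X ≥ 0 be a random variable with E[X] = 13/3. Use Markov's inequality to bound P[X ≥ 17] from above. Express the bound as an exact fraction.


μ = E[X] = 13/3, a = 17.
Markov: P[X ≥ 17] ≤ μ/a = (13/3)/17 = 13/51.
Numerically: ≈ 0.254902.
(Since a = 17 > μ = 4.333333, the bound 13/51 is < 1 and informative.)

P[X ≥ 17] ≤ 13/51 ≈ 0.254902.


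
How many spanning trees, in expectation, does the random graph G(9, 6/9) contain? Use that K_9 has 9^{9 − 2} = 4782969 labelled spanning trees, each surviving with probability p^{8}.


K_9 has 9^{9 − 2} = 4782969 labelled spanning trees.
For each such spanning tree H, let X_H = 1 if all 8 edges of H are present in G. Then P[X_H = 1] = p^{8} = (2/3)^{8} = 256/6561.
Summing the indicators: E[X] = Σ_H E[X_H] = 4782969 · p^{8} = 4782969 · 256/6561 = 186624.
Numerically: E[X] ≈ 1.8662e+05.

E[X] = 4782969 · (2/3)^{8} = 186624 ≈ 1.8662e+05.


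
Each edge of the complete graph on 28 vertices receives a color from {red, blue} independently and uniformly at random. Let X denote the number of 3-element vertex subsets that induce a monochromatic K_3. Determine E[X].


Let X = Σ_S X_S over the C(28, 3) = 3276 subsets S of size 3, where X_S = 1 if the K_3 on S is monochromatic.
For a fixed S, the K_3 on S has C(3, 2) = 3 edges. P[all 3 edges red] = (1/2)^3, and likewise for blue, so P[monochromatic] = 2·(1/2)^3 = 2^{1 − 3} = 1/4.
By linearity of expectation: E[X] = C(28, 3) · 2^{1 − 3} = 3276 · 1/4 = 819.
Numerically: E[X] ≈ 819.000.

E[X] = C(28,3)·2^(1−C(3,2)) = 819 ≈ 819.000.


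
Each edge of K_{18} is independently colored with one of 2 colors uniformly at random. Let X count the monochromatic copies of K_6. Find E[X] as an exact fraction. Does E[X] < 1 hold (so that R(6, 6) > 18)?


E[X] = C(18, 6) · 2^{1 − 15} = 18564 · 2^{−14} = 18564/16384.
As a reduced fraction: E[X] = 4641/4096 ≈ 1.133057.
Is E[X] < 1? NO.
Since E[X] ≥ 1, the first-moment bound is inconclusive at n = 18; it does NOT by itself certify R(6, 6) > 18.

E[X] = 4641/4096 ≈ 1.133057; E[X] ≥ 1; first-moment method inconclusive here.


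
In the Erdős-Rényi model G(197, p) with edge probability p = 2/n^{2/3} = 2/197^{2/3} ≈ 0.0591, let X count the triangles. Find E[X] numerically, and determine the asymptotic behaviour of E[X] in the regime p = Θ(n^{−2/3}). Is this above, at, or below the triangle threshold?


Number of potential triangles: C(197, 3) = 1254890.
Each occurs with probability p³ ≈ (0.0591)³ ≈ 2.06138e-04.
By linearity: E[X] = C(197, 3)·p³ ≈ 1254890 · 2.06138e-04 ≈ 258.680.
Since α = 2/3 < 1, p = c/n^{2/3} ≫ 1/n is above the triangle threshold p ~ 1/n. Asymptotically E[X] ~ (c³/6)·n^{3(1−α)} = (2³/6)·n^{1} → ∞; triangles are abundant w.h.p.

E[X] ≈ 258.680; in regime p = Θ(1/n^{2/3}) E[X] diverges (above the triangle threshold p ~ 1/n).


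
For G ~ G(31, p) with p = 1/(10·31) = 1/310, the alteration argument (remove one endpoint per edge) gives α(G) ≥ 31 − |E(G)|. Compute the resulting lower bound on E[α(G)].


E[|E(G)|] = C(31, 2)·p = 465 · (1/310) = 3/2.
E[α(G)] ≥ n − E[|E(G)|] = 31 − 3/2 = 59/2.
Numerically: ≈ 29.5000.
(This is only a lower bound; the true E[α(G)] may be larger.)

E[α(G)] ≥ 59/2 ≈ 29.5000.


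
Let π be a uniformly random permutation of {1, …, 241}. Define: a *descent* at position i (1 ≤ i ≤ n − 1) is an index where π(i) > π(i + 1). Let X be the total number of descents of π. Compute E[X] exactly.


Write X = Σ X_I over i = 1, …, 240, with X_I the indicator of one descent.
There are 240 indicators.
For each fixed i, the pair (π(i), π(i+1)) is a uniformly random ordered pair of distinct values from {1, …, 241}; by symmetry P[π(i) > π(i+1)] = 1/2.
By linearity: E[X] = 240 · (1/2) = (241 − 1) · (1/2) = 120 ≈ 120.0000.

E[X] = 120 = 120.0000.


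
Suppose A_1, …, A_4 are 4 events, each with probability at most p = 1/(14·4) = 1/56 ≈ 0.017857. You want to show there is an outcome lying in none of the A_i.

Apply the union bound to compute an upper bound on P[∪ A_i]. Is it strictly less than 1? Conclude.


Union bound: P[∪_{i=1}^{4} A_i] ≤ Σ_i P[A_i] ≤ 4·p = 4·(1/56) = 1/14.
Numerically: 1/14 ≈ 0.071429.
Is 1/14 < 1? YES.
Since P[∪ A_i] ≤ 1/14 < 1, the complement has P[∩ A_i^c] ≥ 1 − 1/14 = 13/14 > 0, so some outcome avoids every A_i.

4·p = 1/14 ≈ 0.071429; existence CERTIFIED by the union bound.


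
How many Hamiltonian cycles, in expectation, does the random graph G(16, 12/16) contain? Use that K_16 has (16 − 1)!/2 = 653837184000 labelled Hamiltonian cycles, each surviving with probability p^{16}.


K_16 has (16 − 1)!/2 = 653837184000 labelled Hamiltonian cycles.
For each such Hamiltonian cycle H, let X_H = 1 if all 16 edges of H are present in G. Then P[X_H = 1] = p^{16} = (3/4)^{16} = 43046721/4294967296.
Summing the indicators: E[X] = Σ_H E[X_H] = 653837184000 · p^{16} = 653837184000 · 43046721/4294967296 = 27485885585032875/4194304.
Numerically: E[X] ≈ 6.55e+09.

E[X] = 653837184000 · (3/4)^{16} = 27485885585032875/4194304 ≈ 6.55e+09.


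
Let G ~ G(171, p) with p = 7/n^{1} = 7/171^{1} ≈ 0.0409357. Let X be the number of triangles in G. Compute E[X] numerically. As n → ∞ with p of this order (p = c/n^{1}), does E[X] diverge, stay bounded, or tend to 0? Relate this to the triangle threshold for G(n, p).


Number of potential triangles: C(171, 3) = 818805.
Each occurs with probability p³ ≈ (0.0409357)³ ≈ 6.85971052e-05.
By linearity: E[X] = C(171, 3)·p³ ≈ 818805 · 6.85971052e-05 ≈ 56.167653.
Here α = 1, so p = 7/n is exactly at the triangle threshold p ~ 1/n. Asymptotically E[X] → c³/6 = 7³/6 = 343/6 ≈ 57.166667, a bounded constant. In this regime the triangle count is asymptotically Poisson(c³/6).

E[X] ≈ 56.167653; in regime p = Θ(1/n^{1}) E[X] stays bounded (at the triangle threshold p ~ 1/n).


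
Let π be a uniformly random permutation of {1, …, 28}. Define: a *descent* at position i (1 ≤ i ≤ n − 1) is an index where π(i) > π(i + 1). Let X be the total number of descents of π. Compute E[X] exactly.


Write X = Σ X_I over i = 1, …, 27, with X_I the indicator of one descent.
There are 27 indicators.
For each fixed i, the pair (π(i), π(i+1)) is a uniformly random ordered pair of distinct values from {1, …, 28}; by symmetry P[π(i) > π(i+1)] = 1/2.
By linearity: E[X] = 27 · (1/2) = (28 − 1) · (1/2) = 27/2 ≈ 13.5000.

E[X] = 27/2 = 13.5000.


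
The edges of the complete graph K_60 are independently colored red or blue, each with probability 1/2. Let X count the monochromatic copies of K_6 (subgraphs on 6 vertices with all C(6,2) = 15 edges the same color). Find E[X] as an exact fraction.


Let X = Σ_S X_S over the C(60, 6) = 50063860 subsets S of size 6, where X_S = 1 if the K_6 on S is monochromatic.
For a fixed S, the K_6 on S has C(6, 2) = 15 edges. P[all 15 edges red] = (1/2)^15, and likewise for blue, so P[monochromatic] = 2·(1/2)^15 = 2^{1 − 15} = 1/16384.
By linearity: E[X] = C(60, 6) · 2^{1 − 15} = 50063860 · 1/16384 = 12515965/4096.
Numerically: E[X] ≈ 3055.65552.

E[X] = C(60,6)·2^(1−C(6,2)) = 12515965/4096 ≈ 3055.65552.


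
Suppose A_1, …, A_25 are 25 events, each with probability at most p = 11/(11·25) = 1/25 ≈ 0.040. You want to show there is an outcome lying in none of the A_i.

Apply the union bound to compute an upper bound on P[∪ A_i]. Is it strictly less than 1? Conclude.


Union bound: P[∪_{i=1}^{25} A_i] ≤ Σ_i P[A_i] ≤ 25·p = 25·(1/25) = 1.
Numerically: 1 ≈ 1.000.
Is 1 < 1? NO.
Since the bound 1 is ≥ 1, the union bound is uninformative here; it does NOT by itself certify existence.

25·p = 1 ≈ 1.000; existence NOT certified by the union bound.


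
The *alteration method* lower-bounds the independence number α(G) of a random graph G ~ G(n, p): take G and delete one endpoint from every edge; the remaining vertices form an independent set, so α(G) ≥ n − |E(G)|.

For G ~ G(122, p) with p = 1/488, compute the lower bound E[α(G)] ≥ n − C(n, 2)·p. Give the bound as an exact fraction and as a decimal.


E[|E(G)|] = C(122, 2)·p = 7381 · (1/488) = 121/8.
E[α(G)] ≥ n − E[|E(G)|] = 122 − 121/8 = 855/8.
Numerically: ≈ 106.87500.
(This is only a lower bound; the true E[α(G)] may be larger.)

E[α(G)] ≥ 855/8 ≈ 106.87500.


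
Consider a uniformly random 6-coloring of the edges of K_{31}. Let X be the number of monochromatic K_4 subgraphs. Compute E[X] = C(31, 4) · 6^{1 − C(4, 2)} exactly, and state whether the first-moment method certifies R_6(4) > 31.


E[X] = C(31, 4) · 6^{1 − 6} = 31465 · 6^{−5} = 31465/7776.
As a reduced fraction: E[X] = 31465/7776 ≈ 4.046425.
Is E[X] < 1? NO.
Since E[X] ≥ 1, the first-moment bound is inconclusive at n = 31; it does NOT by itself certify R_6(4) > 31.

E[X] = 31465/7776 ≈ 4.046425; E[X] ≥ 1; first-moment method inconclusive here.


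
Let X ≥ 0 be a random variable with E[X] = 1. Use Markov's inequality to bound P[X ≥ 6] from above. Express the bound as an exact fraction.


μ = E[X] = 1, a = 6.
Markov: P[X ≥ 6] ≤ μ/a = (1)/6 = 1/6.
Numerically: ≈ 0.1667.
(Since a = 6 > μ = 1.0000, the bound 1/6 is < 1 and informative.)

P[X ≥ 6] ≤ 1/6 ≈ 0.1667.


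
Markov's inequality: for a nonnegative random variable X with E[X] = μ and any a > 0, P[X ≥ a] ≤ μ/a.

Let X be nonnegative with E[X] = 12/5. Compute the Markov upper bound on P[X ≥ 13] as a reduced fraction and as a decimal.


μ = E[X] = 12/5, a = 13.
Markov: P[X ≥ 13] ≤ μ/a = (12/5)/13 = 12/65.
Numerically: ≈ 0.185.
(Since a = 13 > μ = 2.400, the bound 12/65 is < 1 and informative.)

P[X ≥ 13] ≤ 12/65 ≈ 0.185.


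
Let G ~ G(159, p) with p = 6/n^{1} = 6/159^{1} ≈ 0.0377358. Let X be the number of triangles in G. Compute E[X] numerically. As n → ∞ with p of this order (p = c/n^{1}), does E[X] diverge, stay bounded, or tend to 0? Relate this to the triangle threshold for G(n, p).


Number of potential triangles: C(159, 3) = 657359.
Each occurs with probability p³ ≈ (0.0377358)³ ≈ 5.37356341e-05.
By linearity: E[X] = C(159, 3)·p³ ≈ 657359 · 5.37356341e-05 ≈ 35.323603.
Here α = 1, so p = 6/n is exactly at the triangle threshold p ~ 1/n. Asymptotically E[X] → c³/6 = 6³/6 = 36 ≈ 36.000000, a bounded constant. In this regime the triangle count is asymptotically Poisson(c³/6).

E[X] ≈ 35.323603; in regime p = Θ(1/n^{1}) E[X] stays bounded (at the triangle threshold p ~ 1/n).


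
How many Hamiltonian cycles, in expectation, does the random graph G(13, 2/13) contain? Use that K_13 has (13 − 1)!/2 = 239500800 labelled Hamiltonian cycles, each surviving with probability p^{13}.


K_13 has (13 − 1)!/2 = 239500800 labelled Hamiltonian cycles.
For each such Hamiltonian cycle H, let X_H = 1 if all 13 edges of H are present in G. Then P[X_H = 1] = p^{13} = (2/13)^{13} = 8192/302875106592253.
By linearity: E[X] = Σ_H E[X_H] = 239500800 · p^{13} = 239500800 · 8192/302875106592253 = 1961990553600/302875106592253.
Numerically: E[X] ≈ 0.0064779.

E[X] = 239500800 · (2/13)^{13} = 1961990553600/302875106592253 ≈ 0.0064779.
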